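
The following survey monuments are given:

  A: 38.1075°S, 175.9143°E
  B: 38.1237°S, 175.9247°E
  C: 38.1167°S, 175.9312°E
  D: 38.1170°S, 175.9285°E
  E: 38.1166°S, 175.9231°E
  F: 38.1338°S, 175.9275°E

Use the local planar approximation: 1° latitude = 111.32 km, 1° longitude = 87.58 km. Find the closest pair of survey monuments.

Pairwise distances:
A–B: √((-0.0162·111.32)² + (0.0104·87.58)²) = √(3.252194 + 0.829615) = 2.0203 km
A–C: √((-0.0092·111.32)² + (0.0169·87.58)²) = √(1.048871 + 2.190702) = 1.7999 km
A–D: √((-0.0095·111.32)² + (0.0142·87.58)²) = √(1.118391 + 1.546631) = 1.6325 km
A–E: √((-0.0091·111.32)² + (0.0088·87.58)²) = √(1.026193 + 0.593985) = 1.2729 km
A–F: √((-0.0263·111.32)² + (0.0132·87.58)²) = √(8.571521 + 1.336465) = 3.1477 km
B–C: √((0.0070·111.32)² + (0.0065·87.58)²) = √(0.607215 + 0.324068) = 0.9650 km
B–D: √((0.0067·111.32)² + (0.0038·87.58)²) = √(0.556283 + 0.110759) = 0.8167 km
B–E: √((0.0071·111.32)² + (-0.0016·87.58)²) = √(0.624688 + 0.019636) = 0.8027 km
B–F: √((-0.0101·111.32)² + (0.0028·87.58)²) = √(1.264122 + 0.060135) = 1.1508 km
C–D: √((-0.0003·111.32)² + (-0.0027·87.58)²) = √(0.001115 + 0.055916) = 0.2388 km
C–E: √((0.0001·111.32)² + (-0.0081·87.58)²) = √(0.000124 + 0.503246) = 0.7095 km
C–F: √((-0.0171·111.32)² + (-0.0037·87.58)²) = √(3.623586 + 0.105006) = 1.9310 km
D–E: √((0.0004·111.32)² + (-0.0054·87.58)²) = √(0.001983 + 0.223665) = 0.4750 km
D–F: √((-0.0168·111.32)² + (-0.0010·87.58)²) = √(3.497558 + 0.007670) = 1.8722 km
E–F: √((-0.0172·111.32)² + (0.0044·87.58)²) = √(3.666091 + 0.148496) = 1.9531 km
Closest pair: C–D at 0.2388 km.

C and D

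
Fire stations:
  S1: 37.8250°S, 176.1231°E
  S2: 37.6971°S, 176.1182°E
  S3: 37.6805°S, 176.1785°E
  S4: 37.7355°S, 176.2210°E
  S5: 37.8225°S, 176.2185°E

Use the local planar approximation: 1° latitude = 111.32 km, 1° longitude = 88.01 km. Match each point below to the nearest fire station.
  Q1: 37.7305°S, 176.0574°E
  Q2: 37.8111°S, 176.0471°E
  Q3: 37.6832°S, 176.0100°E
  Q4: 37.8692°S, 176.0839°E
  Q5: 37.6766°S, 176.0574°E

Q1→S2; Q2→S1; Q3→S2; Q4→S1; Q5→S2

Q1 at 37.7305°S, 176.0574°E:
  S1: √((-0.0945·111.32)² + (0.0657·88.01)²) = √(110.664930 + 33.434496) = 12.0041 km
  S2: √((0.0334·111.32)² + (0.0608·88.01)²) = √(13.824178 + 28.633287) = 6.5159 km
  S3: √((0.0500·111.32)² + (0.1211·88.01)²) = √(30.980356 + 113.593198) = 12.0239 km
  S4: √((-0.0050·111.32)² + (0.1636·88.01)²) = √(0.309804 + 207.314959) = 14.4092 km
  S5: √((-0.0920·111.32)² + (0.1611·88.01)²) = √(104.887093 + 201.027338) = 17.4904 km
  → nearest: S2 (6.5159 km)
Q2 at 37.8111°S, 176.0471°E:
  S1: √((-0.0139·111.32)² + (0.0760·88.01)²) = √(2.394286 + 44.739510) = 6.8654 km
  S2: √((0.1140·111.32)² + (0.0711·88.01)²) = √(161.048283 + 39.156444) = 14.1494 km
  S3: √((0.1306·111.32)² + (0.1314·88.01)²) = √(211.364842 + 133.737984) = 18.5769 km
  S4: √((0.0756·111.32)² + (0.1739·88.01)²) = √(70.825555 + 234.241158) = 17.4662 km
  S5: √((-0.0114·111.32)² + (0.1714·88.01)²) = √(1.610483 + 227.554630) = 15.1382 km
  → nearest: S1 (6.8654 km)
Q3 at 37.6832°S, 176.0100°E:
  S1: √((-0.1418·111.32)² + (0.1131·88.01)²) = √(249.171781 + 99.080742) = 18.6615 km
  S2: √((-0.0139·111.32)² + (0.1082·88.01)²) = √(2.394286 + 90.681472) = 9.6476 km
  S3: √((0.0027·111.32)² + (0.1685·88.01)²) = √(0.090339 + 219.919557) = 14.8327 km
  S4: √((-0.0523·111.32)² + (0.2110·88.01)²) = √(33.896103 + 344.848985) = 19.4614 km
  S5: √((-0.1393·111.32)² + (0.2085·88.01)²) = √(240.463203 + 336.725620) = 24.0248 km
  → nearest: S2 (9.6476 km)
Q4 at 37.8692°S, 176.0839°E:
  S1: √((0.0442·111.32)² + (0.0392·88.01)²) = √(24.209785 + 11.902445) = 6.0093 km
  S2: √((0.1721·111.32)² + (0.0343·88.01)²) = √(367.035554 + 9.112809) = 19.3945 km
  S3: √((0.1887·111.32)² + (0.0946·88.01)²) = √(441.255565 + 69.318046) = 22.5959 km
  S4: √((0.1337·111.32)² + (0.1371·88.01)²) = √(221.518096 + 145.592483) = 19.1601 km
  S5: √((0.0467·111.32)² + (0.1346·88.01)²) = √(27.025899 + 140.331175) = 12.9367 km
  → nearest: S1 (6.0093 km)
Q5 at 37.6766°S, 176.0574°E:
  S1: √((-0.1484·111.32)² + (0.0657·88.01)²) = √(272.906700 + 33.434496) = 17.5026 km
  S2: √((-0.0205·111.32)² + (0.0608·88.01)²) = √(5.207798 + 28.633287) = 5.8173 km
  S3: √((-0.0039·111.32)² + (0.1211·88.01)²) = √(0.188484 + 113.593198) = 10.6668 km
  S4: √((-0.0589·111.32)² + (0.1636·88.01)²) = √(42.990944 + 207.314959) = 15.8211 km
  S5: √((-0.1459·111.32)² + (0.1611·88.01)²) = √(263.789181 + 201.027338) = 21.5596 km
  → nearest: S2 (5.8173 km)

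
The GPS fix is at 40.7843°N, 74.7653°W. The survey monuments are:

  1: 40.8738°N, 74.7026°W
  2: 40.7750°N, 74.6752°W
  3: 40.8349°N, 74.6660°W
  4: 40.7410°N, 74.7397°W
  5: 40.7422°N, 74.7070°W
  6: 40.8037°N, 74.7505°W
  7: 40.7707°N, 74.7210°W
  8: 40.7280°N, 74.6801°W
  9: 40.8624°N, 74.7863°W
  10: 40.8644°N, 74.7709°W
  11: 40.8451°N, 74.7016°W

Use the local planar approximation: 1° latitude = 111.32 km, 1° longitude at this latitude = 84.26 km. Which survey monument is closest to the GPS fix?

Distances from 40.7843°N, 74.7653°W:
1: √((0.0895·111.32)² + (0.0627·84.26)²) = √(99.264159 + 27.911167) = 11.2772 km
2: √((-0.0093·111.32)² + (0.0901·84.26)²) = √(1.071796 + 57.635822) = 7.6621 km
3: √((0.0506·111.32)² + (0.0993·84.26)²) = √(31.728346 + 70.006990) = 10.0864 km
4: √((-0.0433·111.32)² + (0.0256·84.26)²) = √(23.233904 + 4.652891) = 5.2808 km
5: √((-0.0421·111.32)² + (0.0583·84.26)²) = √(21.963957 + 24.131261) = 6.7893 km
6: √((0.0194·111.32)² + (0.0148·84.26)²) = √(4.663907 + 1.555129) = 2.4938 km
7: √((-0.0136·111.32)² + (0.0443·84.26)²) = √(2.292051 + 13.933184) = 4.0281 km
8: √((-0.0563·111.32)² + (0.0852·84.26)²) = √(39.279250 + 51.537352) = 9.5298 km
9: √((0.0781·111.32)² + (-0.0210·84.26)²) = √(75.587236 + 3.130989) = 8.8723 km
10: √((0.0801·111.32)² + (-0.0056·84.26)²) = √(79.508110 + 0.222648) = 8.9292 km
11: √((0.0608·111.32)² + (0.0637·84.26)²) = √(45.809289 + 28.808575) = 8.6382 km
Minimum: 6 at 2.4938 km.

6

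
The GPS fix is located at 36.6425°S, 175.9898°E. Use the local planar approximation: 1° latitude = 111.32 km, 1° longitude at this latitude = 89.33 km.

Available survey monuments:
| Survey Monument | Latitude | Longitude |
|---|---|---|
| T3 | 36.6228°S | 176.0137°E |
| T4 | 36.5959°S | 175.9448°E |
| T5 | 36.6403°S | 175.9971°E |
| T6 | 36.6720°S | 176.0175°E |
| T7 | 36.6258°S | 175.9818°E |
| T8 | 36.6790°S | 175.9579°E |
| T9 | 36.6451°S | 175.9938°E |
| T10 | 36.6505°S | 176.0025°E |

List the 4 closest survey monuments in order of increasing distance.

T9, T5, T10, T7

Distances from 36.6425°S, 175.9898°E:
T3: √((0.0197·111.32)² + (0.0239·89.33)²) = √(4.809267 + 4.558169) = 3.0606 km
T4: √((0.0466·111.32)² + (-0.0450·89.33)²) = √(26.910281 + 16.159194) = 6.5627 km
T5: √((0.0022·111.32)² + (0.0073·89.33)²) = √(0.059978 + 0.425246) = 0.6966 km
T6: √((-0.0295·111.32)² + (0.0277·89.33)²) = √(10.784262 + 6.122858) = 4.1118 km
T7: √((0.0167·111.32)² + (-0.0080·89.33)²) = √(3.456045 + 0.510710) = 1.9917 km
T8: √((-0.0365·111.32)² + (-0.0319·89.33)²) = √(16.509432 + 8.120374) = 4.9628 km
T9: √((-0.0026·111.32)² + (0.0040·89.33)²) = √(0.083771 + 0.127678) = 0.4598 km
T10: √((-0.0080·111.32)² + (0.0127·89.33)²) = √(0.793097 + 1.287070) = 1.4423 km
Sorted: T9 (0.4598 km) < T5 (0.6966 km) < T10 (1.4423 km) < T7 (1.9917 km) < T3 (3.0606 km) < T6 (4.1118 km) < …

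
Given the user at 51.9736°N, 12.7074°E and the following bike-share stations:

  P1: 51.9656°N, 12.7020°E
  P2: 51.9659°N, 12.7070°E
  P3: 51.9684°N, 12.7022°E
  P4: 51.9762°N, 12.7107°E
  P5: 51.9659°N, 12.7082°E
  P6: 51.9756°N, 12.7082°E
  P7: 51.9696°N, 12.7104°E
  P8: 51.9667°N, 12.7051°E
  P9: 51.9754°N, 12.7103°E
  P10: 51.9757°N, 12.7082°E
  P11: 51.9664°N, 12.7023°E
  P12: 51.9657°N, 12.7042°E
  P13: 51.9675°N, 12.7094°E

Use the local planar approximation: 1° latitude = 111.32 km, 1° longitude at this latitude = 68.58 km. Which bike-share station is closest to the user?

Distances from 51.9736°N, 12.7074°E:
P1: 0.9645 km
P2: 0.8576 km
P3: 0.6799 km
P4: 0.3674 km
P5: 0.8589 km
P6: 0.2293 km
P7: 0.4905 km
P8: 0.7841 km
P9: 0.2823 km
P10: 0.2401 km
P11: 0.8745 km
P12: 0.9064 km
P13: 0.6928 km
Minimum: P6 at 0.2293 km.

P6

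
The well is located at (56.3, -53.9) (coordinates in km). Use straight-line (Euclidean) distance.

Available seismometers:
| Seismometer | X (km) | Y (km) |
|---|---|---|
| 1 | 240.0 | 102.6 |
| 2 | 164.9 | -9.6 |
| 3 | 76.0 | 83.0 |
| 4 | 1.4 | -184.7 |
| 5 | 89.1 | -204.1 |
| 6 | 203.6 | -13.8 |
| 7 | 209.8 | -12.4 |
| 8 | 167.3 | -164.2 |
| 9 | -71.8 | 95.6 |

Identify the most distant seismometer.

1

Distances from (56.3, -53.9):
1: √((183.7)² + (156.5)²) = √(33745.690 + 24492.250) = 241.3 km
2: √((108.6)² + (44.3)²) = √(11793.960 + 1962.490) = 117.3 km
3: √((19.7)² + (136.9)²) = √(388.090 + 18741.610) = 138.3 km
4: √((-54.9)² + (-130.8)²) = √(3014.010 + 17108.640) = 141.9 km
5: √((32.8)² + (-150.2)²) = √(1075.840 + 22560.040) = 153.7 km
6: √((147.3)² + (40.1)²) = √(21697.290 + 1608.010) = 152.7 km
7: √((153.5)² + (41.5)²) = √(23562.250 + 1722.250) = 159.0 km
8: √((111.0)² + (-110.3)²) = √(12321.000 + 12166.090) = 156.5 km
9: √((-128.1)² + (149.5)²) = √(16409.610 + 22350.250) = 196.9 km
Maximum: 1 at 241.3 km.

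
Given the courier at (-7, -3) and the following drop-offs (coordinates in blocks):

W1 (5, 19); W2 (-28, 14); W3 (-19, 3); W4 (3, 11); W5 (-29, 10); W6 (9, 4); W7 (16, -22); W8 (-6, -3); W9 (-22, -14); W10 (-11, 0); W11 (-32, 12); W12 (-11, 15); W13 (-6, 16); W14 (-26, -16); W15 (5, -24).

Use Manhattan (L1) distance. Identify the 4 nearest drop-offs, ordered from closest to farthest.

W8, W10, W3, W13

Distances from (-7, -3):
W1: |12| + |22| = 12 + 22 = 34 blocks
W2: |-21| + |17| = 21 + 17 = 38 blocks
W3: |-12| + |6| = 12 + 6 = 18 blocks
W4: |10| + |14| = 10 + 14 = 24 blocks
W5: |-22| + |13| = 22 + 13 = 35 blocks
W6: |16| + |7| = 16 + 7 = 23 blocks
W7: |23| + |-19| = 23 + 19 = 42 blocks
W8: |1| + |0| = 1 + 0 = 1 blocks
W9: |-15| + |-11| = 15 + 11 = 26 blocks
W10: |-4| + |3| = 4 + 3 = 7 blocks
W11: |-25| + |15| = 25 + 15 = 40 blocks
W12: |-4| + |18| = 4 + 18 = 22 blocks
W13: |1| + |19| = 1 + 19 = 20 blocks
W14: |-19| + |-13| = 19 + 13 = 32 blocks
W15: |12| + |-21| = 12 + 21 = 33 blocks
Sorted: W8 (1 blocks) < W10 (7 blocks) < W3 (18 blocks) < W13 (20 blocks) < W12 (22 blocks) < W6 (23 blocks) < …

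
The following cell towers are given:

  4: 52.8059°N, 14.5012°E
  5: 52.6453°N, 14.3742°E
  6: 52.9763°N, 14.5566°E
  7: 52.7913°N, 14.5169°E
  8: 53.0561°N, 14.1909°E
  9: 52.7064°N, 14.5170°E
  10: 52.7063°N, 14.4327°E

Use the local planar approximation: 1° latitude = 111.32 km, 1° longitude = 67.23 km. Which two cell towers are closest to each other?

4 and 7

Pairwise distances:
4–5: 19.8122 km
4–6: 19.3311 km
4–7: 1.9379 km
4–8: 34.7987 km
4–9: 11.1272 km
4–10: 12.0058 km
5–6: 38.8339 km
5–7: 18.8730 km
5–8: 47.3616 km
5–9: 11.7657 km
5–10: 7.8472 km
6–7: 20.7664 km
6–8: 26.1416 km
6–9: 30.1630 km
6–10: 31.1893 km
7–8: 36.7325 km
7–9: 9.4511 km
7–10: 11.0262 km
8–9: 44.6776 km
8–10: 42.1968 km
9–10: 5.6675 km
Closest pair: 4–7 at 1.9379 km.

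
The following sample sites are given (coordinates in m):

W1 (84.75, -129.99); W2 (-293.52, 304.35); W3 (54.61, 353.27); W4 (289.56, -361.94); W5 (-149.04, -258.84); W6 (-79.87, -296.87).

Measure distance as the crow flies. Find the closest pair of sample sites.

W5 and W6

Pairwise distances:
W5–W6: 78.94 m
W1–W6: 234.41 m
W1–W5: 266.95 m
W1–W4: 309.43 m
W2–W3: 351.55 m
W4–W6: 375.12 m
W4–W5: 450.55 m
W1–W3: 484.20 m
W1–W2: 575.97 m
W2–W5: 581.43 m
W2–W6: 638.05 m
W3–W5: 645.10 m
W3–W6: 663.90 m
W3–W4: 752.81 m
W2–W4: 885.40 m
Closest pair: W5–W6 at 78.94 m.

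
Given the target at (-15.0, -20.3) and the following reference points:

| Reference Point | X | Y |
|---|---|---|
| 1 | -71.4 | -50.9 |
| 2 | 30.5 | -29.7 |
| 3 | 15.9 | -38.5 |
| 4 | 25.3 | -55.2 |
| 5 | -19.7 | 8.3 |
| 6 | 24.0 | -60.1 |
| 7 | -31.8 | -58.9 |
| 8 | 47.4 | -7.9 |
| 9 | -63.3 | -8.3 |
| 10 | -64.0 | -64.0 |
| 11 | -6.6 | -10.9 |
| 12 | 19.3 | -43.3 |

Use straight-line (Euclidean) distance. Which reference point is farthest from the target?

10

Distances from (-15.0, -20.3):
1: 64.2
2: 46.5
3: 35.9
4: 53.3
5: 29.0
6: 55.7
7: 42.1
8: 63.6
9: 49.8
10: 65.7
11: 12.6
12: 41.3
Maximum: 10 at 65.7.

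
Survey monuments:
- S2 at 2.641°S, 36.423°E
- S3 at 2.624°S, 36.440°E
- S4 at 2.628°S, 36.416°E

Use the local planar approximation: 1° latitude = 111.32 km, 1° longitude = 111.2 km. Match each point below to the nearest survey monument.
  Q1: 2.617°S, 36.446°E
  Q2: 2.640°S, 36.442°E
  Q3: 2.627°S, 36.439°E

Q1 at 2.617°S, 36.446°E:
  S2: 3.699 km
  S3: 1.026 km
  S4: 3.554 km
  → nearest: S3 (1.026 km)
Q2 at 2.640°S, 36.442°E:
  S2: 2.116 km
  S3: 1.795 km
  S4: 3.185 km
  → nearest: S3 (1.795 km)
Q3 at 2.627°S, 36.439°E:
  S2: 2.365 km
  S3: 0.352 km
  S4: 2.560 km
  → nearest: S3 (0.352 km)

Q1→S3; Q2→S3; Q3→S3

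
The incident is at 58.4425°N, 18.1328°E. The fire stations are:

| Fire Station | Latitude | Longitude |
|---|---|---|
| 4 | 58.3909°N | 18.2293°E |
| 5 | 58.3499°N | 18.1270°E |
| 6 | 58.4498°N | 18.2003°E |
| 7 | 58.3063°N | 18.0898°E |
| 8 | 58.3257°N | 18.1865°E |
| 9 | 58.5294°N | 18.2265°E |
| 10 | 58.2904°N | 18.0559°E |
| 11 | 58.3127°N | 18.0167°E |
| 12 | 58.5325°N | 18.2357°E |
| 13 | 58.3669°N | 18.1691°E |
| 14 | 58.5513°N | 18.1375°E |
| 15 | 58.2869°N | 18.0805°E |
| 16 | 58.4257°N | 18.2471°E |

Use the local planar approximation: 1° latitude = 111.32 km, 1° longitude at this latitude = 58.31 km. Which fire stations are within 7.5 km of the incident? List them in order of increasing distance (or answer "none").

6, 16

Distances from 58.4425°N, 18.1328°E:
4: √((-0.0516·111.32)² + (0.0965·58.31)²) = √(32.994823 + 31.662172) = 8.0410 km
5: √((-0.0926·111.32)² + (-0.0058·58.31)²) = √(106.259647 + 0.114378) = 10.3138 km
6: √((0.0073·111.32)² + (0.0675·58.31)²) = √(0.660377 + 15.491506) = 4.0189 km
7: √((-0.1362·111.32)² + (-0.0430·58.31)²) = √(229.879694 + 6.286704) = 15.3677 km
8: √((-0.1168·111.32)² + (0.0537·58.31)²) = √(169.056581 + 9.804708) = 13.3739 km
9: √((0.0869·111.32)² + (0.0937·58.31)²) = √(93.580626 + 29.851439) = 11.1100 km
10: √((-0.1521·111.32)² + (-0.0769·58.31)²) = √(286.684903 + 20.106606) = 17.5155 km
11: √((-0.1298·111.32)² + (-0.1161·58.31)²) = √(208.783311 + 45.830070) = 15.9566 km
12: √((0.0900·111.32)² + (0.1029·58.31)²) = √(100.376353 + 36.001188) = 11.6781 km
13: √((-0.0756·111.32)² + (0.0363·58.31)²) = √(70.825555 + 4.480220) = 8.6779 km
14: √((0.1088·111.32)² + (0.0047·58.31)²) = √(146.691242 + 0.075107) = 12.1147 km
15: √((-0.1556·111.32)² + (-0.0523·58.31)²) = √(300.030621 + 9.300139) = 17.5878 km
16: √((-0.0168·111.32)² + (0.1143·58.31)²) = √(3.497558 + 44.419999) = 6.9223 km
Threshold 7.5 km: 6 (4.0189 km), 16 (6.9223 km) are within range.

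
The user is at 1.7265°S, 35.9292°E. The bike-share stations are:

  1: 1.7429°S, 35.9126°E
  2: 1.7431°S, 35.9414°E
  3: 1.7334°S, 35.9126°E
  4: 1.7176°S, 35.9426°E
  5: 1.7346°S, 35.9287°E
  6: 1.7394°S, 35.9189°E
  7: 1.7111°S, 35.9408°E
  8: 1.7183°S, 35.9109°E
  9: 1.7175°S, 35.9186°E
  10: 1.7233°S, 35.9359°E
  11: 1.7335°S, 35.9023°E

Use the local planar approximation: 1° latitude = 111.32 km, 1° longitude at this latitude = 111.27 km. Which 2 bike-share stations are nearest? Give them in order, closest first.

Distances from 1.7265°S, 35.9292°E:
1: √((-0.0164·111.32)² + (-0.0166·111.27)²) = √(3.332991 + 3.411712) = 2.5971 km
2: √((-0.0166·111.32)² + (0.0122·111.27)²) = √(3.414779 + 1.842790) = 2.2929 km
3: √((-0.0069·111.32)² + (-0.0166·111.27)²) = √(0.589990 + 3.411712) = 2.0004 km
4: √((0.0089·111.32)² + (0.0134·111.27)²) = √(0.981582 + 2.223135) = 1.7902 km
5: √((-0.0081·111.32)² + (-0.0005·111.27)²) = √(0.813048 + 0.003095) = 0.9034 km
6: √((-0.0129·111.32)² + (-0.0103·111.27)²) = √(2.062176 + 1.313502) = 1.8373 km
7: √((0.0154·111.32)² + (0.0116·111.27)²) = √(2.938920 + 1.665989) = 2.1459 km
8: √((0.0082·111.32)² + (-0.0183·111.27)²) = √(0.833248 + 4.146277) = 2.2315 km
9: √((0.0090·111.32)² + (-0.0106·111.27)²) = √(1.003764 + 1.391131) = 1.5475 km
10: √((0.0032·111.32)² + (0.0067·111.27)²) = √(0.126896 + 0.555784) = 0.8262 km
11: √((-0.0070·111.32)² + (-0.0269·111.27)²) = √(0.607215 + 8.959025) = 3.0929 km
Sorted: 10 (0.8262 km) < 5 (0.9034 km) < 9 (1.5475 km) < 4 (1.7902 km) < …

10, 5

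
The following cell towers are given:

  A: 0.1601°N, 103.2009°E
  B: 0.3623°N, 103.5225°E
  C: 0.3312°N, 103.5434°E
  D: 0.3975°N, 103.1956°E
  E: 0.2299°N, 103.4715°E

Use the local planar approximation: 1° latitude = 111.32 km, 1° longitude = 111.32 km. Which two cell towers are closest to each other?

B and C

Pairwise distances:
A–B: 42.2886 km
A–C: 42.6199 km
A–D: 26.4340 km
A–E: 31.1092 km
B–C: 4.1712 km
B–D: 36.6009 km
B–E: 15.7944 km
C–D: 39.4143 km
C–E: 13.8285 km
D–E: 35.9359 km
Closest pair: B–C at 4.1712 km.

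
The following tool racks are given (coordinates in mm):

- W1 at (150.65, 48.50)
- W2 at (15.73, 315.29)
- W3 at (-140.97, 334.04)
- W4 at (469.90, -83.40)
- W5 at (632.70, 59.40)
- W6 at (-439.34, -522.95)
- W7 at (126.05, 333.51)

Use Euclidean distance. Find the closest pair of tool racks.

W2 and W7

Pairwise distances:
W1–W2: 298.97 mm
W1–W3: 408.14 mm
W1–W4: 345.42 mm
W1–W5: 482.17 mm
W1–W6: 821.37 mm
W1–W7: 286.07 mm
W2–W3: 157.82 mm
W2–W4: 604.34 mm
W2–W5: 667.93 mm
W2–W6: 953.80 mm
W2–W7: 111.81 mm
W3–W4: 739.88 mm
W3–W5: 820.97 mm
W3–W6: 907.45 mm
W3–W7: 267.02 mm
W4–W5: 216.55 mm
W4–W6: 1009.91 mm
W4–W7: 540.41 mm
W5–W6: 1220.00 mm
W5–W7: 576.05 mm
W6–W7: 1026.25 mm
Closest pair: W2–W7 at 111.81 mm.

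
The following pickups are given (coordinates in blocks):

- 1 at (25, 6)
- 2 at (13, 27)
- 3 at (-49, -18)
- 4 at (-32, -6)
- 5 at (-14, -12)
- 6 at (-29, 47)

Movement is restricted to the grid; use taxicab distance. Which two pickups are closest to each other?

4 and 5

Pairwise distances:
4–5: |18| + |-6| = 18 + 6 = 24 blocks
3–4: |17| + |12| = 17 + 12 = 29 blocks
1–2: |-12| + |21| = 12 + 21 = 33 blocks
3–5: |35| + |6| = 35 + 6 = 41 blocks
4–6: |3| + |53| = 3 + 53 = 56 blocks
1–5: |-39| + |-18| = 39 + 18 = 57 blocks
2–6: |-42| + |20| = 42 + 20 = 62 blocks
2–5: |-27| + |-39| = 27 + 39 = 66 blocks
1–4: |-57| + |-12| = 57 + 12 = 69 blocks
5–6: |-15| + |59| = 15 + 59 = 74 blocks
2–4: |-45| + |-33| = 45 + 33 = 78 blocks
3–6: |20| + |65| = 20 + 65 = 85 blocks
1–6: |-54| + |41| = 54 + 41 = 95 blocks
1–3: |-74| + |-24| = 74 + 24 = 98 blocks
2–3: |-62| + |-45| = 62 + 45 = 107 blocks
Closest pair: 4–5 at 24 blocks.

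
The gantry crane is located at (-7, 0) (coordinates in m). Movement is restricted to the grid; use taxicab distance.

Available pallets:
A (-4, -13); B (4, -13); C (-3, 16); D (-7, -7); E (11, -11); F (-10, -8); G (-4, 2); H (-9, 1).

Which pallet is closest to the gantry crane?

Distances from (-7, 0):
A: |3| + |-13| = 3 + 13 = 16 m
B: |11| + |-13| = 11 + 13 = 24 m
C: |4| + |16| = 4 + 16 = 20 m
D: |0| + |-7| = 0 + 7 = 7 m
E: |18| + |-11| = 18 + 11 = 29 m
F: |-3| + |-8| = 3 + 8 = 11 m
G: |3| + |2| = 3 + 2 = 5 m
H: |-2| + |1| = 2 + 1 = 3 m
Minimum: H at 3 m.

H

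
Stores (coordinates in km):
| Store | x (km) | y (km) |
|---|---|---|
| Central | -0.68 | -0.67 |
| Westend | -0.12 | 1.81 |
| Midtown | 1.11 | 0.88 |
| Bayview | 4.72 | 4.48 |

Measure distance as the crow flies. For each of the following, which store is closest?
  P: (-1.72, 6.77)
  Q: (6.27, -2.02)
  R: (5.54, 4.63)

P at (-1.72, 6.77):
  Central: 7.51 km
  Westend: 5.21 km
  Midtown: 6.53 km
  Bayview: 6.84 km
  → nearest: Westend (5.21 km)
Q at (6.27, -2.02):
  Central: 7.08 km
  Westend: 7.45 km
  Midtown: 5.92 km
  Bayview: 6.68 km
  → nearest: Midtown (5.92 km)
R at (5.54, 4.63):
  Central: 8.17 km
  Westend: 6.32 km
  Midtown: 5.80 km
  Bayview: 0.83 km
  → nearest: Bayview (0.83 km)

P→Westend; Q→Midtown; R→Bayview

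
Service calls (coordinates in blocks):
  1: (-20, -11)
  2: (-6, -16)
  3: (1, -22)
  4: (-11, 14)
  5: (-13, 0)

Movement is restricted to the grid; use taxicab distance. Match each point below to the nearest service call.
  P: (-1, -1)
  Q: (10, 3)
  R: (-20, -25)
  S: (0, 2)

P→5; Q→5; R→1; S→5

P at (-1, -1):
  1: |-19| + |-10| = 19 + 10 = 29 blocks
  2: |-5| + |-15| = 5 + 15 = 20 blocks
  3: |2| + |-21| = 2 + 21 = 23 blocks
  4: |-10| + |15| = 10 + 15 = 25 blocks
  5: |-12| + |1| = 12 + 1 = 13 blocks
  → nearest: 5 (13 blocks)
Q at (10, 3):
  1: |-30| + |-14| = 30 + 14 = 44 blocks
  2: |-16| + |-19| = 16 + 19 = 35 blocks
  3: |-9| + |-25| = 9 + 25 = 34 blocks
  4: |-21| + |11| = 21 + 11 = 32 blocks
  5: |-23| + |-3| = 23 + 3 = 26 blocks
  → nearest: 5 (26 blocks)
R at (-20, -25):
  1: |0| + |14| = 0 + 14 = 14 blocks
  2: |14| + |9| = 14 + 9 = 23 blocks
  3: |21| + |3| = 21 + 3 = 24 blocks
  4: |9| + |39| = 9 + 39 = 48 blocks
  5: |7| + |25| = 7 + 25 = 32 blocks
  → nearest: 1 (14 blocks)
S at (0, 2):
  1: |-20| + |-13| = 20 + 13 = 33 blocks
  2: |-6| + |-18| = 6 + 18 = 24 blocks
  3: |1| + |-24| = 1 + 24 = 25 blocks
  4: |-11| + |12| = 11 + 12 = 23 blocks
  5: |-13| + |-2| = 13 + 2 = 15 blocks
  → nearest: 5 (15 blocks)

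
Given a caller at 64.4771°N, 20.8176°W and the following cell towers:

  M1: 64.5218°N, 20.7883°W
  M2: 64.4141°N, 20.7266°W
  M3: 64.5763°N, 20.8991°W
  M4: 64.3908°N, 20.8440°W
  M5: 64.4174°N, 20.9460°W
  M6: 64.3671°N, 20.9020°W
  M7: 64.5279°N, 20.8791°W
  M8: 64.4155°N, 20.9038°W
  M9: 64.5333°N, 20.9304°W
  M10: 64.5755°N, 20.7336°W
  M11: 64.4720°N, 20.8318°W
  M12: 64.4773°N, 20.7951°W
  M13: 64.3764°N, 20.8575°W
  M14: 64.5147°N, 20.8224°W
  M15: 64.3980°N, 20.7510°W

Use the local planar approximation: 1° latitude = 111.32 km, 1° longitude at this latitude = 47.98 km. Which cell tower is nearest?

M11

Distances from 64.4771°N, 20.8176°W:
M1: 5.1708 km
M2: 8.2612 km
M3: 11.7148 km
M4: 9.6901 km
M5: 9.0620 km
M6: 12.8974 km
M7: 6.3786 km
M8: 8.0080 km
M9: 8.2723 km
M10: 11.6718 km
M11: 0.8869 km
M12: 1.0798 km
M13: 11.3722 km
M14: 4.1920 km
M15: 9.3673 km
Minimum: M11 at 0.8869 km.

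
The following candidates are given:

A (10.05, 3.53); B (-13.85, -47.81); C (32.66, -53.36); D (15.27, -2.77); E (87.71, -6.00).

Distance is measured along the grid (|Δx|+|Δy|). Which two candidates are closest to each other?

Pairwise distances:
A–B: 75.24
A–C: 79.50
A–D: 11.52
A–E: 87.19
B–C: 52.06
B–D: 74.16
B–E: 143.37
C–D: 67.98
C–E: 102.41
D–E: 75.67
Closest pair: A–D at 11.52.

A and D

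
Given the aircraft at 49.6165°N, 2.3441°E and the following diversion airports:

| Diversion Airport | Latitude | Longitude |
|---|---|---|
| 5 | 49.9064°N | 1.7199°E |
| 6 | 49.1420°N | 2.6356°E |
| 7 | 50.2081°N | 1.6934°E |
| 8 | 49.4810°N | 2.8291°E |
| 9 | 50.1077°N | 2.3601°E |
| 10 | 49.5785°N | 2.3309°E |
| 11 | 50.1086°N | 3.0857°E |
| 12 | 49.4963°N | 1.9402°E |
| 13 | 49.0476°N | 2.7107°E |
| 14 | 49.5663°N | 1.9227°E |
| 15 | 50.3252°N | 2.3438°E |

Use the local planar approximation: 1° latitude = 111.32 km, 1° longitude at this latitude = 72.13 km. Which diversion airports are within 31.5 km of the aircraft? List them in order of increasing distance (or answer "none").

Distances from 49.6165°N, 2.3441°E:
5: √((0.2899·111.32)² + (-0.6242·72.13)²) = √(1041.460556 + 2027.119694) = 55.3948 km
6: √((-0.4745·111.32)² + (0.2915·72.13)²) = √(2790.093959 + 442.088261) = 56.8523 km
7: √((0.5916·111.32)² + (-0.6507·72.13)²) = √(4337.132858 + 2202.893380) = 80.8704 km
8: √((-0.1355·111.32)² + (0.4850·72.13)²) = √(227.522832 + 1223.813787) = 38.0964 km
9: √((0.4912·111.32)² + (0.0160·72.13)²) = √(2989.944394 + 1.331901) = 54.6926 km
10: √((-0.0380·111.32)² + (-0.0132·72.13)²) = √(17.894254 + 0.906525) = 4.3360 km
11: √((0.4921·111.32)² + (0.7416·72.13)²) = √(3000.911069 + 2861.352126) = 76.5654 km
12: √((-0.1202·111.32)² + (-0.4039·72.13)²) = √(179.042169 + 848.749577) = 32.0592 km
13: √((-0.5689·111.32)² + (0.3666·72.13)²) = √(4010.682314 + 699.224739) = 68.6288 km
14: √((-0.0502·111.32)² + (-0.4214·72.13)²) = √(31.228695 + 923.891405) = 30.9050 km
15: √((0.7087·111.32)² + (-0.0003·72.13)²) = √(6224.024032 + 0.000468) = 78.8925 km
Threshold 31.5 km: 10 (4.3360 km), 14 (30.9050 km) are within range.

10, 14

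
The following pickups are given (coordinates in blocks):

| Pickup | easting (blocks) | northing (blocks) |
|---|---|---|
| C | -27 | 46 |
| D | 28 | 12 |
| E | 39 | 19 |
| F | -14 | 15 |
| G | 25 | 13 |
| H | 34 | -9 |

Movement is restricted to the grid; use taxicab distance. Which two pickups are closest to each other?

D and G

Pairwise distances:
D–G: 4 blocks
D–E: 18 blocks
E–G: 20 blocks
D–H: 27 blocks
G–H: 31 blocks
E–H: 33 blocks
F–G: 41 blocks
C–F: 44 blocks
D–F: 45 blocks
E–F: 57 blocks
F–H: 72 blocks
C–G: 85 blocks
C–D: 89 blocks
C–E: 93 blocks
C–H: 116 blocks
Closest pair: D–G at 4 blocks.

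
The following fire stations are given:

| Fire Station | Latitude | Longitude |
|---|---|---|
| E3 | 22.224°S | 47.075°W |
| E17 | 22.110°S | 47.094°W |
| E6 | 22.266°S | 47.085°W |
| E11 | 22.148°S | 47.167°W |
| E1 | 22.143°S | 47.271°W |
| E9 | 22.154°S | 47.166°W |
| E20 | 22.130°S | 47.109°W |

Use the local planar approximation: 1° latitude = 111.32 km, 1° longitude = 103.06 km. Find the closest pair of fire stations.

Pairwise distances:
E11–E9: 0.676 km
E17–E20: 2.710 km
E3–E6: 4.788 km
E11–E20: 6.304 km
E9–E20: 6.453 km
E17–E11: 8.631 km
E17–E9: 8.891 km
E11–E1: 10.733 km
E1–E9: 10.890 km
E3–E20: 11.035 km
E3–E9: 12.193 km
E3–E11: 12.707 km
E3–E17: 12.841 km
E6–E9: 15.004 km
E6–E20: 15.340 km
E6–E11: 15.619 km
E1–E20: 16.758 km
E17–E6: 17.391 km
E17–E1: 18.608 km
E3–E1: 22.121 km
E6–E1: 23.557 km
Closest pair: E11–E9 at 0.676 km.

E11 and E9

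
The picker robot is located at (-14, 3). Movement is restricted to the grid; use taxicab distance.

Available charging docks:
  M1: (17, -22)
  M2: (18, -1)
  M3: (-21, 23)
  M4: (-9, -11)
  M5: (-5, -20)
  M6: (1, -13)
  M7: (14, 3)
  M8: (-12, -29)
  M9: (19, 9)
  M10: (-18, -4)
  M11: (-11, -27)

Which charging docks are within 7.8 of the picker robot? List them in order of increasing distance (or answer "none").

none

Distances from (-14, 3):
M1: 56
M2: 36
M3: 27
M4: 19
M5: 32
M6: 31
M7: 28
M8: 34
M9: 39
M10: 11
M11: 33
Threshold 7.8: none within range.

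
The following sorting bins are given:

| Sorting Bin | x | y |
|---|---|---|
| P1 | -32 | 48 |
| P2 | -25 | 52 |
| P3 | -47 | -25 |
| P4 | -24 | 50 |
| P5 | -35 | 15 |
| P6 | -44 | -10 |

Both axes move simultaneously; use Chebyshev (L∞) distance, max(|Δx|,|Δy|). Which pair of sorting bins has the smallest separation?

Pairwise distances:
P1–P2: max(|7|, |4|) = 7
P1–P3: max(|-15|, |-73|) = 73
P1–P4: max(|8|, |2|) = 8
P1–P5: max(|-3|, |-33|) = 33
P1–P6: max(|-12|, |-58|) = 58
P2–P3: max(|-22|, |-77|) = 77
P2–P4: max(|1|, |-2|) = 2
P2–P5: max(|-10|, |-37|) = 37
P2–P6: max(|-19|, |-62|) = 62
P3–P4: max(|23|, |75|) = 75
P3–P5: max(|12|, |40|) = 40
P3–P6: max(|3|, |15|) = 15
P4–P5: max(|-11|, |-35|) = 35
P4–P6: max(|-20|, |-60|) = 60
P5–P6: max(|-9|, |-25|) = 25
Closest pair: P2–P4 at 2.

P2 and P4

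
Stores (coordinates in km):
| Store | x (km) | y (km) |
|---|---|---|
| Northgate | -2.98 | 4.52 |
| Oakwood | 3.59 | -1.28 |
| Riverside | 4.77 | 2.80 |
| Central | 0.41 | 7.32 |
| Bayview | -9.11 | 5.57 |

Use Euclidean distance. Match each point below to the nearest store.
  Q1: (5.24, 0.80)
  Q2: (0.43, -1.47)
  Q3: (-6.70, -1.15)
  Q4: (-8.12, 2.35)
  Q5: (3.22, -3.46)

Q1 at (5.24, 0.80):
  Northgate: √((-8.22)² + (3.72)²) = √(67.5684 + 13.8384) = 9.02 km
  Oakwood: √((-1.65)² + (-2.08)²) = √(2.7225 + 4.3264) = 2.65 km
  Riverside: √((-0.47)² + (2.00)²) = √(0.2209 + 4.0000) = 2.05 km
  Central: √((-4.83)² + (6.52)²) = √(23.3289 + 42.5104) = 8.11 km
  Bayview: √((-14.35)² + (4.77)²) = √(205.9225 + 22.7529) = 15.12 km
  → nearest: Riverside (2.05 km)
Q2 at (0.43, -1.47):
  Northgate: √((-3.41)² + (5.99)²) = √(11.6281 + 35.8801) = 6.89 km
  Oakwood: √((3.16)² + (0.19)²) = √(9.9856 + 0.0361) = 3.17 km
  Riverside: √((4.34)² + (4.27)²) = √(18.8356 + 18.2329) = 6.09 km
  Central: √((-0.02)² + (8.79)²) = √(0.0004 + 77.2641) = 8.79 km
  Bayview: √((-9.54)² + (7.04)²) = √(91.0116 + 49.5616) = 11.86 km
  → nearest: Oakwood (3.17 km)
Q3 at (-6.70, -1.15):
  Northgate: √((3.72)² + (5.67)²) = √(13.8384 + 32.1489) = 6.78 km
  Oakwood: √((10.29)² + (-0.13)²) = √(105.8841 + 0.0169) = 10.29 km
  Riverside: √((11.47)² + (3.95)²) = √(131.5609 + 15.6025) = 12.13 km
  Central: √((7.11)² + (8.47)²) = √(50.5521 + 71.7409) = 11.06 km
  Bayview: √((-2.41)² + (6.72)²) = √(5.8081 + 45.1584) = 7.14 km
  → nearest: Northgate (6.78 km)
Q4 at (-8.12, 2.35):
  Northgate: √((5.14)² + (2.17)²) = √(26.4196 + 4.7089) = 5.58 km
  Oakwood: √((11.71)² + (-3.63)²) = √(137.1241 + 13.1769) = 12.26 km
  Riverside: √((12.89)² + (0.45)²) = √(166.1521 + 0.2025) = 12.90 km
  Central: √((8.53)² + (4.97)²) = √(72.7609 + 24.7009) = 9.87 km
  Bayview: √((-0.99)² + (3.22)²) = √(0.9801 + 10.3684) = 3.37 km
  → nearest: Bayview (3.37 km)
Q5 at (3.22, -3.46):
  Northgate: √((-6.20)² + (7.98)²) = √(38.4400 + 63.6804) = 10.11 km
  Oakwood: √((0.37)² + (2.18)²) = √(0.1369 + 4.7524) = 2.21 km
  Riverside: √((1.55)² + (6.26)²) = √(2.4025 + 39.1876) = 6.45 km
  Central: √((-2.81)² + (10.78)²) = √(7.8961 + 116.2084) = 11.14 km
  Bayview: √((-12.33)² + (9.03)²) = √(152.0289 + 81.5409) = 15.28 km
  → nearest: Oakwood (2.21 km)

Q1→Riverside; Q2→Oakwood; Q3→Northgate; Q4→Bayview; Q5→Oakwood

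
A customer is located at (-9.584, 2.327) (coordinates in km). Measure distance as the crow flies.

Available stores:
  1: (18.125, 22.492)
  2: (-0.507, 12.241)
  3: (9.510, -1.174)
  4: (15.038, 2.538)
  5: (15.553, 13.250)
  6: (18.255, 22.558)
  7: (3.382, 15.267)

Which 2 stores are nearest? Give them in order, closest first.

Distances from (-9.584, 2.327):
1: 34.270 km
2: 13.442 km
3: 19.412 km
4: 24.623 km
5: 27.408 km
6: 34.414 km
7: 18.318 km
Sorted: 2 (13.442 km) < 7 (18.318 km) < 3 (19.412 km) < 4 (24.623 km) < …

2, 7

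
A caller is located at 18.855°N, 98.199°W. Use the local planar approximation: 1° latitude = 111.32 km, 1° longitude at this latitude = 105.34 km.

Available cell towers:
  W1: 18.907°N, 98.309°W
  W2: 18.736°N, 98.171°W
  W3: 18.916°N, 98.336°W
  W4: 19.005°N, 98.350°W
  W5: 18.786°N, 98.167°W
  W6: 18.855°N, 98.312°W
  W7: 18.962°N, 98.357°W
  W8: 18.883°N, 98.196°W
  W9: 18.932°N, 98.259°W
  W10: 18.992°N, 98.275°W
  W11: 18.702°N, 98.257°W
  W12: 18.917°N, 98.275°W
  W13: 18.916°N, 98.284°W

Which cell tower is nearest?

Distances from 18.855°N, 98.199°W:
W1: √((0.052·111.32)² + (-0.110·105.34)²) = √(33.50835 + 134.26784) = 12.953 km
W2: √((-0.119·111.32)² + (0.028·105.34)²) = √(175.48513 + 8.69967) = 13.571 km
W3: √((0.061·111.32)² + (-0.137·105.34)²) = √(46.11116 + 208.27050) = 15.949 km
W4: √((0.150·111.32)² + (-0.151·105.34)²) = √(278.82320 + 253.01165) = 23.062 km
W5: √((-0.069·111.32)² + (0.032·105.34)²) = √(58.99899 + 11.36283) = 8.388 km
W6: √((0.000·111.32)² + (-0.113·105.34)²) = √(0.00000 + 141.69141) = 11.903 km
W7: √((0.107·111.32)² + (-0.158·105.34)²) = √(141.87764 + 277.01342) = 20.467 km
W8: √((0.028·111.32)² + (0.003·105.34)²) = √(9.71544 + 0.09987) = 3.133 km
W9: √((0.077·111.32)² + (-0.060·105.34)²) = √(73.47301 + 39.94746) = 10.650 km
W10: √((0.137·111.32)² + (-0.076·105.34)²) = √(232.58812 + 64.09347) = 17.224 km
W11: √((-0.153·111.32)² + (-0.058·105.34)²) = √(290.08766 + 37.32868) = 18.095 km
W12: √((0.062·111.32)² + (-0.076·105.34)²) = √(47.63540 + 64.09347) = 10.570 km
W13: √((0.061·111.32)² + (-0.085·105.34)²) = √(46.11116 + 80.17233) = 11.238 km
Minimum: W8 at 3.133 km.

W8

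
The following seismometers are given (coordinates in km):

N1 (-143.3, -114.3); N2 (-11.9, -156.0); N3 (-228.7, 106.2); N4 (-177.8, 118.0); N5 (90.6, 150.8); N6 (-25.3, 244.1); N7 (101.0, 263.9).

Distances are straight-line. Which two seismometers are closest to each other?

N3 and N4

Pairwise distances:
N1–N2: 137.9 km
N1–N3: 236.5 km
N1–N4: 234.8 km
N1–N5: 353.5 km
N1–N6: 377.3 km
N1–N7: 450.2 km
N2–N3: 340.2 km
N2–N4: 320.3 km
N2–N5: 323.5 km
N2–N6: 400.3 km
N2–N7: 434.8 km
N3–N4: 52.2 km
N3–N5: 322.4 km
N3–N6: 245.7 km
N3–N7: 365.5 km
N4–N5: 270.4 km
N4–N6: 197.9 km
N4–N7: 314.7 km
N5–N6: 148.8 km
N5–N7: 113.6 km
N6–N7: 127.8 km
Closest pair: N3–N4 at 52.2 km.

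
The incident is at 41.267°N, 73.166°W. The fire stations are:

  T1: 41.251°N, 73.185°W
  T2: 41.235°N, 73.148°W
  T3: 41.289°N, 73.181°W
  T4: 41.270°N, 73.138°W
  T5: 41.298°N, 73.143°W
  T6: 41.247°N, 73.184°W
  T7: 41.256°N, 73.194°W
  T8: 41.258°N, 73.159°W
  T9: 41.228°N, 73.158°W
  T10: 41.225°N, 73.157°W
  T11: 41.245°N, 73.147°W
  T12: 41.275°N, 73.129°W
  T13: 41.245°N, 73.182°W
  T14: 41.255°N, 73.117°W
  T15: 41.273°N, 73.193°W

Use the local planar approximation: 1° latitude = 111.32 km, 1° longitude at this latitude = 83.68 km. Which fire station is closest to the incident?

T8

Distances from 41.267°N, 73.166°W:
T1: 2.388 km
T2: 3.868 km
T3: 2.752 km
T4: 2.367 km
T5: 3.951 km
T6: 2.688 km
T7: 2.644 km
T8: 1.161 km
T9: 4.393 km
T10: 4.736 km
T11: 2.920 km
T12: 3.222 km
T13: 2.791 km
T14: 4.312 km
T15: 2.356 km
Minimum: T8 at 1.161 km.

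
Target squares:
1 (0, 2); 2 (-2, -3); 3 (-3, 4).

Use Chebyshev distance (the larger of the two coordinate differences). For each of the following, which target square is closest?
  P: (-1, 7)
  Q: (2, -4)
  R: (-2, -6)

P→3; Q→2; R→2

P at (-1, 7):
  1: 5
  2: 10
  3: 3
  → nearest: 3 (3)
Q at (2, -4):
  1: 6
  2: 4
  3: 8
  → nearest: 2 (4)
R at (-2, -6):
  1: 8
  2: 3
  3: 10
  → nearest: 2 (3)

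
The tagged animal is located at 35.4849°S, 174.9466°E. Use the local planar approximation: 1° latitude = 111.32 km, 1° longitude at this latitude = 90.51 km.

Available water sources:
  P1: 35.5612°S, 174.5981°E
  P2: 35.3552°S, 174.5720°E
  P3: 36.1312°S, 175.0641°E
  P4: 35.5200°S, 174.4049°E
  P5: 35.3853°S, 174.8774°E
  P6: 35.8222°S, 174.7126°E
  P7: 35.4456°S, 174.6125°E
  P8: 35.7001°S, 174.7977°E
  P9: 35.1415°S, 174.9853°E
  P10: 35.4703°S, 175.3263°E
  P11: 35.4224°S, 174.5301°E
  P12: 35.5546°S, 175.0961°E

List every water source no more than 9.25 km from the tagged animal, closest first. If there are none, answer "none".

none

Distances from 35.4849°S, 174.9466°E:
P1: √((-0.0763·111.32)² + (-0.3485·90.51)²) = √(72.143211 + 994.944131) = 32.6663 km
P2: √((0.1297·111.32)² + (-0.3746·90.51)²) = √(208.461735 + 1149.552144) = 36.8512 km
P3: √((-0.6463·111.32)² + (0.1175·90.51)²) = √(5176.243607 + 113.101630) = 72.7279 km
P4: √((-0.0351·111.32)² + (-0.5417·90.51)²) = √(15.267243 + 2403.869023) = 49.1847 km
P5: √((0.0996·111.32)² + (-0.0692·90.51)²) = √(122.932035 + 39.228827) = 12.7342 km
P6: √((-0.3373·111.32)² + (-0.2340·90.51)²) = √(1409.870027 + 448.564443) = 43.1096 km
P7: √((0.0393·111.32)² + (-0.3341·90.51)²) = √(19.139540 + 914.420768) = 30.5542 km
P8: √((-0.2152·111.32)² + (-0.1489·90.51)²) = √(573.893002 + 181.627885) = 27.4867 km
P9: √((0.3434·111.32)² + (0.0387·90.51)²) = √(1461.325548 + 12.269166) = 38.3874 km
P10: √((0.0146·111.32)² + (0.3797·90.51)²) = √(2.641509 + 1181.066426) = 34.4051 km
P11: √((0.0625·111.32)² + (-0.4165·90.51)²) = √(48.406806 + 1421.095098) = 38.3341 km
P12: √((-0.0697·111.32)² + (0.1495·90.51)²) = √(60.202143 + 183.094591) = 15.5980 km
Threshold 9.25 km: none within range.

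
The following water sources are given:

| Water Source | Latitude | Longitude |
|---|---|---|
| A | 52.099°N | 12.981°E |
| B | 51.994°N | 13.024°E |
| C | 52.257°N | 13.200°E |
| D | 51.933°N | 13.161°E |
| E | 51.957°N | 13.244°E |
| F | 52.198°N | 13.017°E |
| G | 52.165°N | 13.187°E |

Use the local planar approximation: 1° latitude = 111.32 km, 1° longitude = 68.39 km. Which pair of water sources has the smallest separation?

Pairwise distances:
A–B: √((-0.105·111.32)² + (0.043·68.39)²) = √(136.62337 + 8.64813) = 12.053 km
A–C: √((0.158·111.32)² + (0.219·68.39)²) = √(309.35744 + 224.32281) = 23.102 km
A–D: √((-0.166·111.32)² + (0.180·68.39)²) = √(341.47788 + 151.54102) = 22.204 km
A–E: √((-0.142·111.32)² + (0.263·68.39)²) = √(249.87516 + 323.51670) = 23.946 km
A–F: √((0.099·111.32)² + (0.036·68.39)²) = √(121.45539 + 6.06164) = 11.292 km
A–G: √((0.066·111.32)² + (0.206·68.39)²) = √(53.98017 + 198.48132) = 15.889 km
B–C: √((0.263·111.32)² + (0.176·68.39)²) = √(857.15210 + 144.88070) = 31.655 km
B–D: √((-0.061·111.32)² + (0.137·68.39)²) = √(46.11116 + 87.78622) = 11.571 km
B–E: √((-0.037·111.32)² + (0.220·68.39)²) = √(16.96484 + 226.37610) = 15.599 km
B–F: √((0.204·111.32)² + (-0.007·68.39)²) = √(515.71140 + 0.22918) = 22.714 km
B–G: √((0.171·111.32)² + (0.163·68.39)²) = √(362.35864 + 124.26832) = 22.060 km
C–D: √((-0.324·111.32)² + (-0.039·68.39)²) = √(1300.87754 + 7.11401) = 36.166 km
C–E: √((-0.300·111.32)² + (0.044·68.39)²) = √(1115.29282 + 9.05504) = 33.531 km
C–F: √((-0.059·111.32)² + (-0.183·68.39)²) = √(43.13705 + 156.63449) = 14.134 km
C–G: √((-0.092·111.32)² + (-0.013·68.39)²) = √(104.88709 + 0.79045) = 10.280 km
D–E: √((0.024·111.32)² + (0.083·68.39)²) = √(7.13787 + 32.22118) = 6.274 km
D–F: √((0.265·111.32)² + (-0.144·68.39)²) = √(870.23820 + 96.98626) = 31.100 km
D–G: √((0.232·111.32)² + (0.026·68.39)²) = √(666.99467 + 3.16178) = 25.887 km
E–F: √((0.241·111.32)² + (-0.227·68.39)²) = √(719.74802 + 241.01103) = 30.996 km
E–G: √((0.208·111.32)² + (-0.057·68.39)²) = √(536.13365 + 15.19620) = 23.480 km
F–G: √((-0.033·111.32)² + (0.170·68.39)²) = √(13.49504 + 135.17085) = 12.193 km
Closest pair: D–E at 6.274 km.

D and E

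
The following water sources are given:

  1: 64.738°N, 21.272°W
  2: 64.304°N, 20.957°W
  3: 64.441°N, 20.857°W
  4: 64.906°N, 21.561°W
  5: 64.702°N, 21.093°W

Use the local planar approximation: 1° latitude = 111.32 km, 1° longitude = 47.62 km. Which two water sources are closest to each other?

1 and 5

Pairwise distances:
1–2: 50.588 km
1–3: 38.518 km
1–4: 23.220 km
1–5: 9.419 km
2–3: 15.977 km
2–4: 72.926 km
2–5: 44.776 km
3–4: 61.672 km
3–5: 31.152 km
4–5: 31.818 km
Closest pair: 1–5 at 9.419 km.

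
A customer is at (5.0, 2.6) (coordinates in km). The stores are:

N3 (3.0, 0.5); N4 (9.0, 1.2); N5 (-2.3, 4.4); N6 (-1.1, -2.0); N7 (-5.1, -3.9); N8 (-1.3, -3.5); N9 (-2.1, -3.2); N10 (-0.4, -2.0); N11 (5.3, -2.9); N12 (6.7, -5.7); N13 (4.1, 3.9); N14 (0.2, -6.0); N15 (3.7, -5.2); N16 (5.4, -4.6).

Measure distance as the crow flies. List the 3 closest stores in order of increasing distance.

Distances from (5.0, 2.6):
N3: √((-2.0)² + (-2.1)²) = √(4.000 + 4.410) = 2.9 km
N4: √((4.0)² + (-1.4)²) = √(16.000 + 1.960) = 4.2 km
N5: √((-7.3)² + (1.8)²) = √(53.290 + 3.240) = 7.5 km
N6: √((-6.1)² + (-4.6)²) = √(37.210 + 21.160) = 7.6 km
N7: √((-10.1)² + (-6.5)²) = √(102.010 + 42.250) = 12.0 km
N8: √((-6.3)² + (-6.1)²) = √(39.690 + 37.210) = 8.8 km
N9: √((-7.1)² + (-5.8)²) = √(50.410 + 33.640) = 9.2 km
N10: √((-5.4)² + (-4.6)²) = √(29.160 + 21.160) = 7.1 km
N11: √((0.3)² + (-5.5)²) = √(0.090 + 30.250) = 5.5 km
N12: √((1.7)² + (-8.3)²) = √(2.890 + 68.890) = 8.5 km
N13: √((-0.9)² + (1.3)²) = √(0.810 + 1.690) = 1.6 km
N14: √((-4.8)² + (-8.6)²) = √(23.040 + 73.960) = 9.8 km
N15: √((-1.3)² + (-7.8)²) = √(1.690 + 60.840) = 7.9 km
N16: √((0.4)² + (-7.2)²) = √(0.160 + 51.840) = 7.2 km
Sorted: N13 (1.6 km) < N3 (2.9 km) < N4 (4.2 km) < N11 (5.5 km) < N10 (7.1 km) < …

N13, N3, N4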